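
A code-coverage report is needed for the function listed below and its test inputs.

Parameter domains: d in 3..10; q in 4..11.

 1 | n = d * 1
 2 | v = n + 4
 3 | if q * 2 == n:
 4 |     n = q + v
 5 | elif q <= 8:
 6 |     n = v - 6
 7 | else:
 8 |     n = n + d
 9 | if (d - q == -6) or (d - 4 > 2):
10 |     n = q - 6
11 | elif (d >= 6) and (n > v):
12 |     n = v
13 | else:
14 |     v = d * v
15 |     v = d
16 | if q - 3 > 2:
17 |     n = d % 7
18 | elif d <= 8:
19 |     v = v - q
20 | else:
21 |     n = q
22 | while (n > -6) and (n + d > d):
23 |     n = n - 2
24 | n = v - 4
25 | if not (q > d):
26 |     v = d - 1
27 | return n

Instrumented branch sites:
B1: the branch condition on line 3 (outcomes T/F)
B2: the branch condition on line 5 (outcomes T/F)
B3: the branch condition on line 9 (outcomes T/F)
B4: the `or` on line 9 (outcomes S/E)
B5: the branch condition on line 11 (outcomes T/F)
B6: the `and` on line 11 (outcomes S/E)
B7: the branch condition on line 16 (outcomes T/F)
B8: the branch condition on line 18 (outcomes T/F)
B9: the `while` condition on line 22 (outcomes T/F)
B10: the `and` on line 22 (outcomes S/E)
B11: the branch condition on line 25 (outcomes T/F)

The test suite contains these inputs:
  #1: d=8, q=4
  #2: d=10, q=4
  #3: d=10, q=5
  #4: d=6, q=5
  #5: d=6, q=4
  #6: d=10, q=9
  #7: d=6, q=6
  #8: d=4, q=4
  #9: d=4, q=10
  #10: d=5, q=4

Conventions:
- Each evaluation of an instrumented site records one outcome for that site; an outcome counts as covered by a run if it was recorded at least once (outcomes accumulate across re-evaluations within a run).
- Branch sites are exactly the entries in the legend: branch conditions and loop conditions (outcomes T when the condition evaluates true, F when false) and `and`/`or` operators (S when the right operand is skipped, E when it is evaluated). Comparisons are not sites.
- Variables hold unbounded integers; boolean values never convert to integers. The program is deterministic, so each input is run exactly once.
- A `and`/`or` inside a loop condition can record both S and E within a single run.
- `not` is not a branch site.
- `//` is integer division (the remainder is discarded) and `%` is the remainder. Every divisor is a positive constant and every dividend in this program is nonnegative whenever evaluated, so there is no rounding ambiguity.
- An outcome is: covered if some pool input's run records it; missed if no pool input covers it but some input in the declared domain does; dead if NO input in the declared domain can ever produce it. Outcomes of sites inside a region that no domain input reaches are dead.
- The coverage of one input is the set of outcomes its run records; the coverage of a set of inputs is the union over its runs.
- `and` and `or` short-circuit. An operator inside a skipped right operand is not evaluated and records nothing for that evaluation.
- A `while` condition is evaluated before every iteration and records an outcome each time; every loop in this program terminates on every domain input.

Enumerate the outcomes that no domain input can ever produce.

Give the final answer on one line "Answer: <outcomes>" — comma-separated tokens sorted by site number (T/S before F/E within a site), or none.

running all 64 domain inputs and tallying outcomes:
  B10=S: never recorded by any domain input -> dead
  reachable outcomes have witnesses, e.g. B1=T (e.g. d=8, q=4), B1=F (e.g. d=3, q=4), B2=T (e.g. d=3, q=4), B2=F (e.g. d=3, q=9)

Answer: B10=S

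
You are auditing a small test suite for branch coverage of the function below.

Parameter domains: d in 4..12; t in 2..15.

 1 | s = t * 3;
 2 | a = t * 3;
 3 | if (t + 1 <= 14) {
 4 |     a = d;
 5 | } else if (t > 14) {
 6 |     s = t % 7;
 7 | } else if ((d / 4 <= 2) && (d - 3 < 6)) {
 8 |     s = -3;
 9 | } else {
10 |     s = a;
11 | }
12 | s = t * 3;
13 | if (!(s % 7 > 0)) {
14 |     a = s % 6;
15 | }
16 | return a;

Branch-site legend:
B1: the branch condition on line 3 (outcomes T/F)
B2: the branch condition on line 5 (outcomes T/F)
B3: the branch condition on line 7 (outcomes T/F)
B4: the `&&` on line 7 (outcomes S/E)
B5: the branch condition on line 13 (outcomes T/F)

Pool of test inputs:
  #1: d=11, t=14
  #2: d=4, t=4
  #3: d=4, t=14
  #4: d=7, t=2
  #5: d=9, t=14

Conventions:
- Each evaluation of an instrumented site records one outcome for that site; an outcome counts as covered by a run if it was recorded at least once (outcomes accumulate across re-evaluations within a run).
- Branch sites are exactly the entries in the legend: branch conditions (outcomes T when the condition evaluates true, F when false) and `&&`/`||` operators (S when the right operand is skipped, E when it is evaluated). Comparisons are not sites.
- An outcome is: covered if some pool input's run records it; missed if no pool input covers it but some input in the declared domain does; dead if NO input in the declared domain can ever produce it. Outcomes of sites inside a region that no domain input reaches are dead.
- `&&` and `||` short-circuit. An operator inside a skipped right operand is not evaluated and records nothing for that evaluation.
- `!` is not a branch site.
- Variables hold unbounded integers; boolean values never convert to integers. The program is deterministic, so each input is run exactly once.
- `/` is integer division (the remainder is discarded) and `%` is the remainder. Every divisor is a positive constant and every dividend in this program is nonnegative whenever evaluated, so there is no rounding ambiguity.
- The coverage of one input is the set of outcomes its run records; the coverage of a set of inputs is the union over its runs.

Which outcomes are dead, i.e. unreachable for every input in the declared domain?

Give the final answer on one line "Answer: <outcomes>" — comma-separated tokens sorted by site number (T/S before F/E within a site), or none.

running all 126 domain inputs and tallying outcomes:
  reachable outcomes have witnesses, e.g. B1=T (e.g. d=4, t=2), B1=F (e.g. d=4, t=14), B2=T (e.g. d=4, t=15), B2=F (e.g. d=4, t=14)

Answer: none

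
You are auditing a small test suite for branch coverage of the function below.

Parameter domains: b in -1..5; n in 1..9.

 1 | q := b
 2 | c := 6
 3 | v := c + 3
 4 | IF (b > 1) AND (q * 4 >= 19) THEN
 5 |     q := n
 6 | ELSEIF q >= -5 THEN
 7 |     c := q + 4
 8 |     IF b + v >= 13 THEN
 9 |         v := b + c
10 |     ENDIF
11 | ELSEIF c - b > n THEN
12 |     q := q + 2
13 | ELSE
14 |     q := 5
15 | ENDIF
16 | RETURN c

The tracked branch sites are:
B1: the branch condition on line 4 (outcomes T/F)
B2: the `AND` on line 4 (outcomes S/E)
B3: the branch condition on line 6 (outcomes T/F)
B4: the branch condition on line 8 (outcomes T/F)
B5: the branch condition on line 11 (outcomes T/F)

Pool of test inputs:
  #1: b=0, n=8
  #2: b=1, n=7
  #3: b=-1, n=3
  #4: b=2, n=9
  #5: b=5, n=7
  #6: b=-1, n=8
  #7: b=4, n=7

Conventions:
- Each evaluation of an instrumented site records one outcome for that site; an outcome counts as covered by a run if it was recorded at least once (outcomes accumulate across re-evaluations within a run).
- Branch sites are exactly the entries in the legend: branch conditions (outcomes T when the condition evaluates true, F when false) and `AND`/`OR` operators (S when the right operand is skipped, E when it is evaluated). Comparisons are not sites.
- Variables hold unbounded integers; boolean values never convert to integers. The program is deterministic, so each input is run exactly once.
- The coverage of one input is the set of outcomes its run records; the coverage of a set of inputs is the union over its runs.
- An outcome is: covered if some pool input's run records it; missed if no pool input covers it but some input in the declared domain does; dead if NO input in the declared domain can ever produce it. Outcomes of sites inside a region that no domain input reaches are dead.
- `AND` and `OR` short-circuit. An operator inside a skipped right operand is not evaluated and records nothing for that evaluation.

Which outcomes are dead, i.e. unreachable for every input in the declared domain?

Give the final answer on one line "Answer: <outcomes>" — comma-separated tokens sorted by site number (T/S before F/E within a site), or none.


running all 63 domain inputs and tallying outcomes:
  B3=F: unreachable across the whole domain -> dead
  B5=T: unreachable across the whole domain -> dead
  B5=F: unreachable across the whole domain -> dead
  reachable outcomes have witnesses, e.g. B1=T (e.g. b=5, n=1), B1=F (e.g. b=-1, n=1), B2=S (e.g. b=-1, n=1), B2=E (e.g. b=2, n=1)
Answer: B3=F, B5=T, B5=F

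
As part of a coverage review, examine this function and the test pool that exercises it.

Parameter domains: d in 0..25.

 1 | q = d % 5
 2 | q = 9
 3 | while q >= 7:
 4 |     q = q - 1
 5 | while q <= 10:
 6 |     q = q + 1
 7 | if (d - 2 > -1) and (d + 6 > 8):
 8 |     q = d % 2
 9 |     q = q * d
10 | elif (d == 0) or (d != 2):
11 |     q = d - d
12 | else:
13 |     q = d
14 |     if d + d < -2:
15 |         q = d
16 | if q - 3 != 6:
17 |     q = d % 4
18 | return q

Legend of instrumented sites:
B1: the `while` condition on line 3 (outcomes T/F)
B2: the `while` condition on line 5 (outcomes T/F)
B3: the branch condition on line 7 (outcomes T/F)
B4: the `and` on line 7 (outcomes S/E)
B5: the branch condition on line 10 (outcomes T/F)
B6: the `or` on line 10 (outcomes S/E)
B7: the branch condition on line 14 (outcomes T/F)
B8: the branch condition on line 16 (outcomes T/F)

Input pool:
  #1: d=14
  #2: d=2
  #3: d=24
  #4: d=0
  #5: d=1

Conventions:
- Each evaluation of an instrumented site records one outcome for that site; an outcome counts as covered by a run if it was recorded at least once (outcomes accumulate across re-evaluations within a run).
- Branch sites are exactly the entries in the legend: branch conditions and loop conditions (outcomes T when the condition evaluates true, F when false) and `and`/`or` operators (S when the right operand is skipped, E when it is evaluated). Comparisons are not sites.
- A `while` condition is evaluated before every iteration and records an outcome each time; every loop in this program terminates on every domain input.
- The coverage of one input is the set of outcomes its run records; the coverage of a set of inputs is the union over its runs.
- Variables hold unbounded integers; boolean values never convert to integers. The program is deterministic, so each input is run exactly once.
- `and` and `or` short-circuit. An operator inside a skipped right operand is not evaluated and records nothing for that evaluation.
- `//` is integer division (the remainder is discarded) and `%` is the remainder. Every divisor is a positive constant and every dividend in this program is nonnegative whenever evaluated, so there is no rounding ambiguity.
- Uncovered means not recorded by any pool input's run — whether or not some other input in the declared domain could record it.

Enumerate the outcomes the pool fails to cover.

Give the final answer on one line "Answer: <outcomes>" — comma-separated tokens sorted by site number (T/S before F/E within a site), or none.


input #1, d=14: outcomes B1=T, B1=F, B2=T, B2=F, B3=T, B4=E, B8=T
input #2, d=2: outcomes B1=T, B1=F, B2=T, B2=F, B3=F, B4=E, B5=F, B6=E, B7=F, B8=T
input #3, d=24: outcomes B1=T, B1=F, B2=T, B2=F, B3=T, B4=E, B8=T
input #4, d=0: outcomes B1=T, B1=F, B2=T, B2=F, B3=F, B4=S, B5=T, B6=S, B8=T
input #5, d=1: outcomes B1=T, B1=F, B2=T, B2=F, B3=F, B4=S, B5=T, B6=E, B8=T
union over the pool: B1=T, B1=F, B2=T, B2=F, B3=T, B3=F, B4=S, B4=E, B5=T, B5=F, B6=S, B6=E, B7=F, B8=T
uncovered (2 of 16): B7=T, B8=F
Answer: B7=T, B8=F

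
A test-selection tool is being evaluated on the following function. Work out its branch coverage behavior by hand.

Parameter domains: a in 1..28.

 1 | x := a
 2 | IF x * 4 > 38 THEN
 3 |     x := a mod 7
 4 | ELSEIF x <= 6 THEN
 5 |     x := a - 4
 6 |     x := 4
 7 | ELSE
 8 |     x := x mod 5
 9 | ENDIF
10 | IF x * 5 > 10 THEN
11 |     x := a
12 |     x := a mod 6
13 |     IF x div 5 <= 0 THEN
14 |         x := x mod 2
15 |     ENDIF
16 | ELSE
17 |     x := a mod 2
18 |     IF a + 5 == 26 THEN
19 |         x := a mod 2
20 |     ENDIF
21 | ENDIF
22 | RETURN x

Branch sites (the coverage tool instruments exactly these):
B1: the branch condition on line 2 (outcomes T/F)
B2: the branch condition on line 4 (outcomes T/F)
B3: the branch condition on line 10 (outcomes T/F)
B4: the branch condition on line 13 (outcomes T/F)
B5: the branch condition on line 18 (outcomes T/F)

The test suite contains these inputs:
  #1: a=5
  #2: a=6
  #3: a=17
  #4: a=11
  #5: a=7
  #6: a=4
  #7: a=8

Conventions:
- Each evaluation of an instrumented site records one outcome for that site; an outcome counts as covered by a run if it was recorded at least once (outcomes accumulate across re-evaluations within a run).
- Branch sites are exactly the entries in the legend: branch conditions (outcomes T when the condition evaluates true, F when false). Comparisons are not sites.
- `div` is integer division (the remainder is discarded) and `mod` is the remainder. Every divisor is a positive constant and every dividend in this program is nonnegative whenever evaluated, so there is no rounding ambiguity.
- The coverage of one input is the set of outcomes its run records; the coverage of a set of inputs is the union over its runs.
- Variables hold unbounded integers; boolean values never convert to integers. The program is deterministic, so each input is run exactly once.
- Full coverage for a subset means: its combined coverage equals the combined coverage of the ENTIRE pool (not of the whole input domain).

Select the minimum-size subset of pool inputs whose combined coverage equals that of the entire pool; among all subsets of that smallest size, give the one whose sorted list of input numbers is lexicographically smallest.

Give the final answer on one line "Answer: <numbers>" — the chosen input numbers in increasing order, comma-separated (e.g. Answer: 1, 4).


#1 (a=5) -> B1->F, B2->T, B3->T, B4->F; covered: B1=F, B2=T, B3=T, B4=F
#2 (a=6) -> B1->F, B2->T, B3->T, B4->T; covered: B1=F, B2=T, B3=T, B4=T
#3 (a=17) -> B1->T, B3->T, B4->F; covered: B1=T, B3=T, B4=F
#4 (a=11) -> B1->T, B3->T, B4->F; covered: B1=T, B3=T, B4=F
#5 (a=7) -> B1->F, B2->F, B3->F, B5->F; covered: B1=F, B2=F, B3=F, B5=F
#6 (a=4) -> B1->F, B2->T, B3->T, B4->T; covered: B1=F, B2=T, B3=T, B4=T
#7 (a=8) -> B1->F, B2->F, B3->T, B4->T; covered: B1=F, B2=F, B3=T, B4=T
the full pool covers 9 outcomes: B1=T, B1=F, B2=T, B2=F, B3=T, B3=F, B4=T, B4=F, B5=F
no size-1 subset reaches all 9 outcomes (best union: 4/9)
no size-2 subset reaches all 9 outcomes (best union: 7/9)
inputs {2, 3, 5} (size 3) cover everything; no size-3 subset with a lexicographically smaller index list covers all 9
Answer: 2, 3, 5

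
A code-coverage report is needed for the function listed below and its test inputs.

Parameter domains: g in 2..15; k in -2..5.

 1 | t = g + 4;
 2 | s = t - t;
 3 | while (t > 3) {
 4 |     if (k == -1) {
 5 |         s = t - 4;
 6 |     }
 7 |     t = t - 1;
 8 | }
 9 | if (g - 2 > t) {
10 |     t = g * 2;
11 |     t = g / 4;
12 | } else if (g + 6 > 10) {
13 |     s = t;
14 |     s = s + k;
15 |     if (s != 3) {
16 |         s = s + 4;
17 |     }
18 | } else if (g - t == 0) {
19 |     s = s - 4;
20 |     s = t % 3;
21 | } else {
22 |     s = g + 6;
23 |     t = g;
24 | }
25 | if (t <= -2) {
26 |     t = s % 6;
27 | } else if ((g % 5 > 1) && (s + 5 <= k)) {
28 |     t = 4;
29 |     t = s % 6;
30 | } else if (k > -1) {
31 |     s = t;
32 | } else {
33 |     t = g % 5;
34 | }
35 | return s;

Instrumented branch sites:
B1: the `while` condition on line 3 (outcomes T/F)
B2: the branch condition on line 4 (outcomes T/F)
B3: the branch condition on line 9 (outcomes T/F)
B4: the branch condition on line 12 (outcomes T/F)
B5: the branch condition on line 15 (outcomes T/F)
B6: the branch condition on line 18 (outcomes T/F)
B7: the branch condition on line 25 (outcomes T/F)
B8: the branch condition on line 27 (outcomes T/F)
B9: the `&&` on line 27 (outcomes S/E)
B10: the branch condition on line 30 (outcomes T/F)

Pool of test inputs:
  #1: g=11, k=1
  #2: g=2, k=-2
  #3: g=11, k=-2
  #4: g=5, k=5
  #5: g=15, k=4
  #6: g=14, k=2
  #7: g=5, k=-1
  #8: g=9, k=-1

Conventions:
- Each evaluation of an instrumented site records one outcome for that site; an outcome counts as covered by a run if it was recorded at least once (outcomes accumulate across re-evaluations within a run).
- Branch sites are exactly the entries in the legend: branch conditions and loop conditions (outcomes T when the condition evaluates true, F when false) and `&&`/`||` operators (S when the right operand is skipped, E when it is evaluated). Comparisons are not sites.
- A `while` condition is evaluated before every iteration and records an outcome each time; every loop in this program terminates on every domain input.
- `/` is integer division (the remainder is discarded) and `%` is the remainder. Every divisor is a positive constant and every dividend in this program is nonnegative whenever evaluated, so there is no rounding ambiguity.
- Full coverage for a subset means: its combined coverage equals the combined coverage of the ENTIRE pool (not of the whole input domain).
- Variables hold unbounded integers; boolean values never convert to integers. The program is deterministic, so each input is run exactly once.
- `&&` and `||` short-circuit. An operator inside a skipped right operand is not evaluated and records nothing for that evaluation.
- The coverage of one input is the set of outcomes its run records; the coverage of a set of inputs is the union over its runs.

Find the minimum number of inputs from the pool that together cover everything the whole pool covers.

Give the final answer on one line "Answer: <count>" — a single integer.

#1 (g=11, k=1) -> B1->T, B2->F, B1->T, B2->F, B1->T, B2->F, B1->T, B2->F, B1->T, B2->F, B1->T, B2->F, B1->T, B2->F, ...; covered: B1=T, B1=F, B2=F, B3=T, B7=F, B8=F, B9=S, B10=T
#2 (g=2, k=-2) -> B1->T, B2->F, B1->T, B2->F, B1->T, B2->F, B1->F, B3->F, B4->F, B6->F, B7->F, B9->E, B8->F, B10->F; covered: B1=T, B1=F, B2=F, B3=F, B4=F, B6=F, B7=F, B8=F, B9=E, B10=F
#3 (g=11, k=-2) -> B1->T, B2->F, B1->T, B2->F, B1->T, B2->F, B1->T, B2->F, B1->T, B2->F, B1->T, B2->F, B1->T, B2->F, ...; covered: B1=T, B1=F, B2=F, B3=T, B7=F, B8=F, B9=S, B10=F
#4 (g=5, k=5) -> B1->T, B2->F, B1->T, B2->F, B1->T, B2->F, B1->T, B2->F, B1->T, B2->F, B1->T, B2->F, B1->F, B3->F, ...; covered: B1=T, B1=F, B2=F, B3=F, B4=T, B5=T, B7=F, B8=F, B9=S, B10=T
#5 (g=15, k=4) -> B1->T, B2->F, B1->T, B2->F, B1->T, B2->F, B1->T, B2->F, B1->T, B2->F, B1->T, B2->F, B1->T, B2->F, ...; covered: B1=T, B1=F, B2=F, B3=T, B7=F, B8=F, B9=S, B10=T
#6 (g=14, k=2) -> B1->T, B2->F, B1->T, B2->F, B1->T, B2->F, B1->T, B2->F, B1->T, B2->F, B1->T, B2->F, B1->T, B2->F, ...; covered: B1=T, B1=F, B2=F, B3=T, B7=F, B8=F, B9=E, B10=T
#7 (g=5, k=-1) -> B1->T, B2->T, B1->T, B2->T, B1->T, B2->T, B1->T, B2->T, B1->T, B2->T, B1->T, B2->T, B1->F, B3->F, ...; covered: B1=T, B1=F, B2=T, B3=F, B4=T, B5=T, B7=F, B8=F, B9=S, B10=F
#8 (g=9, k=-1) -> B1->T, B2->T, B1->T, B2->T, B1->T, B2->T, B1->T, B2->T, B1->T, B2->T, B1->T, B2->T, B1->T, B2->T, ...; covered: B1=T, B1=F, B2=T, B3=T, B7=F, B8=F, B9=E, B10=F
the full pool covers 16 outcomes: B1=T, B1=F, B2=T, B2=F, B3=T, B3=F, B4=T, B4=F, B5=T, B6=F, B7=F, B8=F, B9=S, B9=E, B10=T, B10=F
checked all size-1 subsets: none covers 16 outcomes (max 10/16)
checked all size-2 subsets: none covers 16 outcomes (max 14/16)
size 3: inputs {1, 2, 7} cover all 16 outcomes, and no lexicographically smaller subset of this size does

Answer: 3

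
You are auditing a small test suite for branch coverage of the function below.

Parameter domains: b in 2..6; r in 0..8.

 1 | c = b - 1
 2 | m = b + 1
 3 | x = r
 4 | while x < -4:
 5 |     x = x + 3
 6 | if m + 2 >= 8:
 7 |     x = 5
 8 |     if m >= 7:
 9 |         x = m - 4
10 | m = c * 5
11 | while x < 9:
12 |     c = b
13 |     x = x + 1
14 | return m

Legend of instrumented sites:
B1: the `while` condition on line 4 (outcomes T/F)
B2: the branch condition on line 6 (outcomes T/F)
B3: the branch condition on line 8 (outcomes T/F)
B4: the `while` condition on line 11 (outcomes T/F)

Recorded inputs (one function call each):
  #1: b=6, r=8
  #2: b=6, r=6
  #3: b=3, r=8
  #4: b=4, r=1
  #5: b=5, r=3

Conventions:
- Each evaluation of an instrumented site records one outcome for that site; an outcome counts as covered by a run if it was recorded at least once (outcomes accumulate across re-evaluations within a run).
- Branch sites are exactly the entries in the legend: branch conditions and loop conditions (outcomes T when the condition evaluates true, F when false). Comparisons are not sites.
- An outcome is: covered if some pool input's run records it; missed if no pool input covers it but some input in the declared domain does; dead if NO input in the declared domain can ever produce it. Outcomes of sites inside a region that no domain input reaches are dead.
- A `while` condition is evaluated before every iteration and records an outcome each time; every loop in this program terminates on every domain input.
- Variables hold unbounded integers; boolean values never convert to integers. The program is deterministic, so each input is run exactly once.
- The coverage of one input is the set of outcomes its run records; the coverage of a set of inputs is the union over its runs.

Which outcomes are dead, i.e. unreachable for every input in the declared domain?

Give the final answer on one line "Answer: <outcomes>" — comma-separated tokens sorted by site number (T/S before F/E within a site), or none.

sweeping the full domain (45 inputs) for each outcome:
  B1=T: no domain input ever produces it -> dead
  reachable outcomes have witnesses, e.g. B1=F (e.g. b=2, r=0), B2=T (e.g. b=5, r=0), B2=F (e.g. b=2, r=0), B3=T (e.g. b=6, r=0)

Answer: B1=T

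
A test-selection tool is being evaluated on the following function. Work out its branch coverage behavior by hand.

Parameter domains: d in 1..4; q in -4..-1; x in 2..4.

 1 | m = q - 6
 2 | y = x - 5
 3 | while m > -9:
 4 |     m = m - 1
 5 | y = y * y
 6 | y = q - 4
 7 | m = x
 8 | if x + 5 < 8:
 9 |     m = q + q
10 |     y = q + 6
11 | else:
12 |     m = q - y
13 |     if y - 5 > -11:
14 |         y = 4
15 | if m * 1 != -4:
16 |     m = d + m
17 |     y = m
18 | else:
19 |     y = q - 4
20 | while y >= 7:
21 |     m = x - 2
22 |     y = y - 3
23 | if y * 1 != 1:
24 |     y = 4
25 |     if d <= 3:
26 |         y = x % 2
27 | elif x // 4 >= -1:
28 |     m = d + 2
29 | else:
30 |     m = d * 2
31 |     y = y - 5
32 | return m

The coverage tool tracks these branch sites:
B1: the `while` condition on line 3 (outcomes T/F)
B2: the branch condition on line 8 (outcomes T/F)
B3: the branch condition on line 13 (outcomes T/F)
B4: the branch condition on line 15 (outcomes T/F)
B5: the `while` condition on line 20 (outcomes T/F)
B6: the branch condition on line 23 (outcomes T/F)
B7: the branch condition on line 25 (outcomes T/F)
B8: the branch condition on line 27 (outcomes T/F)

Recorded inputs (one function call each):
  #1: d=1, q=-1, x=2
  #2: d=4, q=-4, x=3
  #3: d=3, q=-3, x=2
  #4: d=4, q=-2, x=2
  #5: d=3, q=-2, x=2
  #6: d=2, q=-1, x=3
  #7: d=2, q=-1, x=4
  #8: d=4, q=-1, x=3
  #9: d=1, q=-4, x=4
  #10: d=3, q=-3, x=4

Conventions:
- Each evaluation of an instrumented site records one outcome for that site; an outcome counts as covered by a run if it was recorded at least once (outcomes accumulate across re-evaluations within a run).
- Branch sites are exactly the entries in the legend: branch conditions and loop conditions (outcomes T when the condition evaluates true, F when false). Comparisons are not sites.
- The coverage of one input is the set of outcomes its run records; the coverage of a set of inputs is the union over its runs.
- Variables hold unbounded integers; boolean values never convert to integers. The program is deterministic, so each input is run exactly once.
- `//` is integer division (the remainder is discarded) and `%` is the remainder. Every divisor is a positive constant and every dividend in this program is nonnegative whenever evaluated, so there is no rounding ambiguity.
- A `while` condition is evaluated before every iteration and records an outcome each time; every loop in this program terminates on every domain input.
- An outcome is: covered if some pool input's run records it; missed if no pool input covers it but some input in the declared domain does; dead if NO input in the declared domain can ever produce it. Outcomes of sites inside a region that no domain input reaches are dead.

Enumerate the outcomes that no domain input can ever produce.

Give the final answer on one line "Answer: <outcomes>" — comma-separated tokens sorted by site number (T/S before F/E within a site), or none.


sweeping the full domain (48 inputs) for each outcome:
  B8=F: no domain input ever produces it -> dead
  reachable outcomes have witnesses, e.g. B1=T (e.g. d=1, q=-2, x=2), B1=F (e.g. d=1, q=-4, x=2), B2=T (e.g. d=1, q=-4, x=2), B2=F (e.g. d=1, q=-4, x=3)
Answer: B8=F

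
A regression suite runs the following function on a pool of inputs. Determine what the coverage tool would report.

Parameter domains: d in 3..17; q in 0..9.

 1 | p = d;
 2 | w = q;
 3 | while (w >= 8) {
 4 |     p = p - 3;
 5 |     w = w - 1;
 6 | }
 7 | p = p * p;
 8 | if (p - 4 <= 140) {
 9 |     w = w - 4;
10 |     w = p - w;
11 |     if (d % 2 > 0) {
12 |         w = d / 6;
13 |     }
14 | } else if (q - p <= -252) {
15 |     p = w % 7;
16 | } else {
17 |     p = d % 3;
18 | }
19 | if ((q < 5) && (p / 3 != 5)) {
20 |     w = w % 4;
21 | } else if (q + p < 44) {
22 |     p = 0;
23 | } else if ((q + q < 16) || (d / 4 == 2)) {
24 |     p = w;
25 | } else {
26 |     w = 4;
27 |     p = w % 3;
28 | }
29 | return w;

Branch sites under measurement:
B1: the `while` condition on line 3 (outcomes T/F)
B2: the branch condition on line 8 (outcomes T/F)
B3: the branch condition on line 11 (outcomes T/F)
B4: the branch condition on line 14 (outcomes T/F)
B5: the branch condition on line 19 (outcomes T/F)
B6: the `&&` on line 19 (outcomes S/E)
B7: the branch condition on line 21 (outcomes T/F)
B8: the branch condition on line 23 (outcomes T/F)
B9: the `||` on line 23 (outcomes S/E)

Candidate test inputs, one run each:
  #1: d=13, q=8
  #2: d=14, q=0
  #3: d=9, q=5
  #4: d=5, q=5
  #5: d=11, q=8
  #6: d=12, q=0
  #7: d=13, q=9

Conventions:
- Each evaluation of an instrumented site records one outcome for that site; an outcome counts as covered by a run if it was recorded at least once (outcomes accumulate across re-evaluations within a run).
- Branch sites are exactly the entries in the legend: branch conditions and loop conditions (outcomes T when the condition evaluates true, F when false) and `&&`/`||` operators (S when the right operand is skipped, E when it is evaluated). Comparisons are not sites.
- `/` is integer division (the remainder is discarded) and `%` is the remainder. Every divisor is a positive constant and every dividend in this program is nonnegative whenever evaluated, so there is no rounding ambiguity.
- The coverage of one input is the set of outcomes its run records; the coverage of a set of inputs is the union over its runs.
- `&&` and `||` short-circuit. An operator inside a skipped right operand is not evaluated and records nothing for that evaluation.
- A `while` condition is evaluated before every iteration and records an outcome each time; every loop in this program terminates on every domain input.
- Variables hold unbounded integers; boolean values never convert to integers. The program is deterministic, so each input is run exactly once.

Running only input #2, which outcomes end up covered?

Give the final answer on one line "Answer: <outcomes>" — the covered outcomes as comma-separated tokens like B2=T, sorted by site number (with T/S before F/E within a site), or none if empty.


Tracing the run of input #2 (d=14, q=0):
  B1->F, B2->F, B4->F, B6->E, B5->T
as a set, this run covers: B1=F, B2=F, B4=F, B5=T, B6=E
Answer: B1=F, B2=F, B4=F, B5=T, B6=E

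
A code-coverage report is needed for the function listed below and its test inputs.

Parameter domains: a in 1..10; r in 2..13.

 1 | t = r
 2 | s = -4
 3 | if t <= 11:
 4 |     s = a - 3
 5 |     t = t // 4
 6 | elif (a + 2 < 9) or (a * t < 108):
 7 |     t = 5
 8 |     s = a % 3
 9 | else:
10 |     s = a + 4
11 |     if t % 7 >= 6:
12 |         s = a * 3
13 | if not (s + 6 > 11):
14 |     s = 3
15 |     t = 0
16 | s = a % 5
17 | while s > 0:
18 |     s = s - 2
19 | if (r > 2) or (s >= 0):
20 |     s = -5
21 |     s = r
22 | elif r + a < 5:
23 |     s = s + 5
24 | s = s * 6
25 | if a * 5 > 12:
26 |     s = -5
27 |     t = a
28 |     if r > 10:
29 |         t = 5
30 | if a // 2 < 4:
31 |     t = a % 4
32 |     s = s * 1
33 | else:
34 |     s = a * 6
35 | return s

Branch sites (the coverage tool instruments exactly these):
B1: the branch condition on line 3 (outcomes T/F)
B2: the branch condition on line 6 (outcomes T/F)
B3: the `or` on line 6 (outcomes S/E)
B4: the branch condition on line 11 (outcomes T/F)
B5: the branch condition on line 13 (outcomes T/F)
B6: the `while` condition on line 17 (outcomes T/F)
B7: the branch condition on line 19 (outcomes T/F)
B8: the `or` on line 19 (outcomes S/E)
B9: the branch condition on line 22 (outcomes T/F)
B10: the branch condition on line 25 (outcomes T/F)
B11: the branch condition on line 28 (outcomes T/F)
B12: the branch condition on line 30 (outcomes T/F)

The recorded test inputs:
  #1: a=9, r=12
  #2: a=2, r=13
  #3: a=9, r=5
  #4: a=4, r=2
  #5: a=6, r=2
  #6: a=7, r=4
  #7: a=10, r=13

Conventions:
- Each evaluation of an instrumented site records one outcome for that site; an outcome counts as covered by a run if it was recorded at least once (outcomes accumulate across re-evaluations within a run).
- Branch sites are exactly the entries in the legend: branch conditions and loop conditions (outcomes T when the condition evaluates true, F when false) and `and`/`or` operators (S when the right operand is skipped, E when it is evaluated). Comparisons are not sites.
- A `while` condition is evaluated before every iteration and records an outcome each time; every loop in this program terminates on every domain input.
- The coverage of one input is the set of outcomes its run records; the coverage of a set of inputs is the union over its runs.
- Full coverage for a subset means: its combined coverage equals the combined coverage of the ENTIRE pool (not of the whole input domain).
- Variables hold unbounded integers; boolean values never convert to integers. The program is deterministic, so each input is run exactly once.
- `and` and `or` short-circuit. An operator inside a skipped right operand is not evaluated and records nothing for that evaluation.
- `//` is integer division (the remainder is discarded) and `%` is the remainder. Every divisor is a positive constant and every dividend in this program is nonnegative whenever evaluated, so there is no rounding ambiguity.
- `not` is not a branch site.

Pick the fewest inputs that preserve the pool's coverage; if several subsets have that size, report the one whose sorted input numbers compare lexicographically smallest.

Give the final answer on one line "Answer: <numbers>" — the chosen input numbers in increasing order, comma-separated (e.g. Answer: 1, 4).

input #1 (a=9, r=12): covers B1=F, B2=F, B3=E, B4=F, B5=F, B6=T, B6=F, B7=T, B8=S, B10=T, B11=T, B12=F
input #2 (a=2, r=13): covers B1=F, B2=T, B3=S, B5=T, B6=T, B6=F, B7=T, B8=S, B10=F, B12=T
input #3 (a=9, r=5): covers B1=T, B5=F, B6=T, B6=F, B7=T, B8=S, B10=T, B11=F, B12=F
input #4 (a=4, r=2): covers B1=T, B5=T, B6=T, B6=F, B7=T, B8=E, B10=T, B11=F, B12=T
input #5 (a=6, r=2): covers B1=T, B5=T, B6=T, B6=F, B7=F, B8=E, B9=F, B10=T, B11=F, B12=T
input #6 (a=7, r=4): covers B1=T, B5=T, B6=T, B6=F, B7=T, B8=S, B10=T, B11=F, B12=T
input #7 (a=10, r=13): covers B1=F, B2=F, B3=E, B4=T, B5=F, B6=F, B7=T, B8=S, B10=T, B11=T, B12=F
pool-wide coverage (23 outcomes): B1=T, B1=F, B2=T, B2=F, B3=S, B3=E, B4=T, B4=F, B5=T, B5=F, B6=T, B6=F, B7=T, B7=F, B8=S, B8=E, B9=F, B10=T, B10=F, B11=T, B11=F, B12=T, B12=F
checked all size-1 subsets: none covers 23 outcomes (max 12/23)
checked all size-2 subsets: none covers 23 outcomes (max 19/23)
checked all size-3 subsets: none covers 23 outcomes (max 22/23)
size 4: inputs {1, 2, 5, 7} cover all 23 outcomes, and no lexicographically smaller subset of this size does

Answer: 1, 2, 5, 7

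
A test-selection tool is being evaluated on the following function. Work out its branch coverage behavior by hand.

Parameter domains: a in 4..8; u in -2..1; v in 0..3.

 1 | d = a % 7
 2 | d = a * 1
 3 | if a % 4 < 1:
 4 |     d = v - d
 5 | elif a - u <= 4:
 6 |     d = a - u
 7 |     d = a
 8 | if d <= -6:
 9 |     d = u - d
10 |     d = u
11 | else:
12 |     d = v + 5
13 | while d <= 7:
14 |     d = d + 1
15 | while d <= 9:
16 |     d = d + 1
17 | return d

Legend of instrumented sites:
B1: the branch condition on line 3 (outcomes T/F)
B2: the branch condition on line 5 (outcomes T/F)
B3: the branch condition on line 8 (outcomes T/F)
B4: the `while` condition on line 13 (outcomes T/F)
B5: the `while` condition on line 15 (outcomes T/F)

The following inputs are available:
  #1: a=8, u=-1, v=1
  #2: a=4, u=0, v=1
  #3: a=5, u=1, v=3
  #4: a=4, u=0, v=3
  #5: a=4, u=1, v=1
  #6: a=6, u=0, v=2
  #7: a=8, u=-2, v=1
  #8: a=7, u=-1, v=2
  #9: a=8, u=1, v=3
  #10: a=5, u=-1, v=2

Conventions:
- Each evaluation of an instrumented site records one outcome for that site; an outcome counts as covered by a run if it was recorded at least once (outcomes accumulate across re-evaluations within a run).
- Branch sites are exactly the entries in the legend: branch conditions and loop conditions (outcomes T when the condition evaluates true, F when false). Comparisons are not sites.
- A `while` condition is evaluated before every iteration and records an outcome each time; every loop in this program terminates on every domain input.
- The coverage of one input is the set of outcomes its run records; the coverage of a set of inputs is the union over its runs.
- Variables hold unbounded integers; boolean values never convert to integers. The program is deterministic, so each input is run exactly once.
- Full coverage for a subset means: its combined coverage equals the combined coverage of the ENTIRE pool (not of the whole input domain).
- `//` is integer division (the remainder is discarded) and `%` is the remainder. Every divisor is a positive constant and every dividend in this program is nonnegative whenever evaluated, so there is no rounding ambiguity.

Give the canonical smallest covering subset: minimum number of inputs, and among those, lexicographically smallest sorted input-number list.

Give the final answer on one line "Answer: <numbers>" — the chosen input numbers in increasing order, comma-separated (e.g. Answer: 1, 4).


input #1, a=8, u=-1, v=1: outcomes B1=T, B3=T, B4=T, B4=F, B5=T, B5=F
input #2, a=4, u=0, v=1: outcomes B1=T, B3=F, B4=T, B4=F, B5=T, B5=F
input #3, a=5, u=1, v=3: outcomes B1=F, B2=T, B3=F, B4=F, B5=T, B5=F
input #4, a=4, u=0, v=3: outcomes B1=T, B3=F, B4=F, B5=T, B5=F
input #5, a=4, u=1, v=1: outcomes B1=T, B3=F, B4=T, B4=F, B5=T, B5=F
input #6, a=6, u=0, v=2: outcomes B1=F, B2=F, B3=F, B4=T, B4=F, B5=T, B5=F
input #7, a=8, u=-2, v=1: outcomes B1=T, B3=T, B4=T, B4=F, B5=T, B5=F
input #8, a=7, u=-1, v=2: outcomes B1=F, B2=F, B3=F, B4=T, B4=F, B5=T, B5=F
input #9, a=8, u=1, v=3: outcomes B1=T, B3=F, B4=F, B5=T, B5=F
input #10, a=5, u=-1, v=2: outcomes B1=F, B2=F, B3=F, B4=T, B4=F, B5=T, B5=F
union over all inputs: B1=T, B1=F, B2=T, B2=F, B3=T, B3=F, B4=T, B4=F, B5=T, B5=F (10 outcomes)
no size-1 subset reaches all 10 outcomes (best union: 7/10)
no size-2 subset reaches all 10 outcomes (best union: 9/10)
at size 3, {1, 3, 6} reaches all 10 outcomes; every lexicographically earlier size-3 subset fails
Answer: 1, 3, 6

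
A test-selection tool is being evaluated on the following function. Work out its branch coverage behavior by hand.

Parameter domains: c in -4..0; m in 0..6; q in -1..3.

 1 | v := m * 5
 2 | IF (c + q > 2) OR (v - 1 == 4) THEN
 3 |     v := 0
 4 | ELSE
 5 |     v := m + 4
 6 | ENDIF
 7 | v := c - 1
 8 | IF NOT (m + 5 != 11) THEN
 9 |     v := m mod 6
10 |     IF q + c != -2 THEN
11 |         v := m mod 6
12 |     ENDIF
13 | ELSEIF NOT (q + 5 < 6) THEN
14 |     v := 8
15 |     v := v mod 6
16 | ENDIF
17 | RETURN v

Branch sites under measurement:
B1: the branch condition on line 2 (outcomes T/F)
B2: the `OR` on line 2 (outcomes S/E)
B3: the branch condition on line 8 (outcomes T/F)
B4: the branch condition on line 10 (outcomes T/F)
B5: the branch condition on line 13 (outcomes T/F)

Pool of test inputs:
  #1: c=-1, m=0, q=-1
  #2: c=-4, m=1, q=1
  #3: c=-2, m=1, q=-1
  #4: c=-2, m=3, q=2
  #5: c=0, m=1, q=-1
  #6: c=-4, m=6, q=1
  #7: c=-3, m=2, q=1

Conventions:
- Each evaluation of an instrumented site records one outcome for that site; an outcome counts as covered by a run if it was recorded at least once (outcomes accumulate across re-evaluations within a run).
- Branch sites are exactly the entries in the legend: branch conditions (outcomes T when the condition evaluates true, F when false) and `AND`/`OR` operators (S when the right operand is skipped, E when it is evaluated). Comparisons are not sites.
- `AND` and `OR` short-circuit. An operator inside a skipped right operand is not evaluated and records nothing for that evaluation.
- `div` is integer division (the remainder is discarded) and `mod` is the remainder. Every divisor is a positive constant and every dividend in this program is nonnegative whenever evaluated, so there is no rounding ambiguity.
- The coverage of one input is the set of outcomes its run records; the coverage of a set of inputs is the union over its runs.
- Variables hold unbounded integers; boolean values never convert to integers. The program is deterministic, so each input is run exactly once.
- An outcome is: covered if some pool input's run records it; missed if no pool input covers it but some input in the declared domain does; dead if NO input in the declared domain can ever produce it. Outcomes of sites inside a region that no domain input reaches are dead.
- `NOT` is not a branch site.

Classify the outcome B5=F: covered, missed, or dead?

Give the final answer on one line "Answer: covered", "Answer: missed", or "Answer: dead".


B5=F is recorded by pool input(s) 1, 3, 5 -> covered
Answer: covered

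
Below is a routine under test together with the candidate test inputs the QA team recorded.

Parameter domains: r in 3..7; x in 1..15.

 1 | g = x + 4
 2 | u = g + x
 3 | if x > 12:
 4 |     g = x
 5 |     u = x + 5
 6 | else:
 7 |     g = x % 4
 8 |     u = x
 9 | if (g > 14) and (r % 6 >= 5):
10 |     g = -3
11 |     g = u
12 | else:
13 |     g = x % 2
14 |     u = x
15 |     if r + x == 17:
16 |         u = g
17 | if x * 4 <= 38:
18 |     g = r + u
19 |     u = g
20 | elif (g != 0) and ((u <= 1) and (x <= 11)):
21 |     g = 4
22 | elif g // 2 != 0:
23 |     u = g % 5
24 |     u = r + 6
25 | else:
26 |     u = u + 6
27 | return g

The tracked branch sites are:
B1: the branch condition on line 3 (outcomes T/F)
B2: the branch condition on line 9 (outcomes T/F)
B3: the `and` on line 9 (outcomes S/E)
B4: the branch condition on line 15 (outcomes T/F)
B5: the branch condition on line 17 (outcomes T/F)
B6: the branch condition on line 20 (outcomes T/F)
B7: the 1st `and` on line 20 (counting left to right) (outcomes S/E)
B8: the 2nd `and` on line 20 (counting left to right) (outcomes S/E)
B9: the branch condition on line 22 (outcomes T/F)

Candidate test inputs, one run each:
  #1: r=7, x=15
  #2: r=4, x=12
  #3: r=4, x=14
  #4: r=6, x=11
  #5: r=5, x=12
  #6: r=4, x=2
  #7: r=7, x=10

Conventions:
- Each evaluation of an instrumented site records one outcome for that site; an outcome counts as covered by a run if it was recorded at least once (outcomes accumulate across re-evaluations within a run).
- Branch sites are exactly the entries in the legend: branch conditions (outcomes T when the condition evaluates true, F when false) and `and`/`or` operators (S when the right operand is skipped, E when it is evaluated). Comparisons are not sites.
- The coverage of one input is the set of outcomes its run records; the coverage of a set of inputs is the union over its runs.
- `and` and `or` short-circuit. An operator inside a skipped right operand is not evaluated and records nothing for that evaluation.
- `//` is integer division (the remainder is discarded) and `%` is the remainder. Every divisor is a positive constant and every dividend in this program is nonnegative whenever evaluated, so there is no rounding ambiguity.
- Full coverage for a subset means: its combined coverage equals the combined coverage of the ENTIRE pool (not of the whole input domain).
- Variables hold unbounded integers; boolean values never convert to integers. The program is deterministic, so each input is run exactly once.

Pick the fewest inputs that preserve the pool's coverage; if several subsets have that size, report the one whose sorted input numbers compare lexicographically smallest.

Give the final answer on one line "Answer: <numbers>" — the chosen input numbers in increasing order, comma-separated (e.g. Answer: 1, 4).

input #1, r=7, x=15: events B1->T, B3->E, B2->F, B4->F, B5->F, B7->E, B8->S, B6->F, B9->F; outcomes B1=T, B2=F, B3=E, B4=F, B5=F, B6=F, B7=E, B8=S, B9=F
input #2, r=4, x=12: events B1->F, B3->S, B2->F, B4->F, B5->F, B7->S, B6->F, B9->F; outcomes B1=F, B2=F, B3=S, B4=F, B5=F, B6=F, B7=S, B9=F
input #3, r=4, x=14: events B1->T, B3->S, B2->F, B4->F, B5->F, B7->S, B6->F, B9->F; outcomes B1=T, B2=F, B3=S, B4=F, B5=F, B6=F, B7=S, B9=F
input #4, r=6, x=11: events B1->F, B3->S, B2->F, B4->T, B5->F, B7->E, B8->E, B6->T; outcomes B1=F, B2=F, B3=S, B4=T, B5=F, B6=T, B7=E, B8=E
input #5, r=5, x=12: events B1->F, B3->S, B2->F, B4->T, B5->F, B7->S, B6->F, B9->F; outcomes B1=F, B2=F, B3=S, B4=T, B5=F, B6=F, B7=S, B9=F
input #6, r=4, x=2: events B1->F, B3->S, B2->F, B4->F, B5->T; outcomes B1=F, B2=F, B3=S, B4=F, B5=T
input #7, r=7, x=10: events B1->F, B3->S, B2->F, B4->T, B5->F, B7->S, B6->F, B9->F; outcomes B1=F, B2=F, B3=S, B4=T, B5=F, B6=F, B7=S, B9=F
the full pool covers 16 outcomes: B1=T, B1=F, B2=F, B3=S, B3=E, B4=T, B4=F, B5=T, B5=F, B6=T, B6=F, B7=S, B7=E, B8=S, B8=E, B9=F
size 1 is not enough: best union over all size-1 subsets is 9/16
size 2 is not enough: best union over all size-2 subsets is 14/16
size 3 is not enough: best union over all size-3 subsets is 15/16
size 4: inputs {1, 2, 4, 6} cover all 16 outcomes, and no lexicographically smaller subset of this size does

Answer: 1, 2, 4, 6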